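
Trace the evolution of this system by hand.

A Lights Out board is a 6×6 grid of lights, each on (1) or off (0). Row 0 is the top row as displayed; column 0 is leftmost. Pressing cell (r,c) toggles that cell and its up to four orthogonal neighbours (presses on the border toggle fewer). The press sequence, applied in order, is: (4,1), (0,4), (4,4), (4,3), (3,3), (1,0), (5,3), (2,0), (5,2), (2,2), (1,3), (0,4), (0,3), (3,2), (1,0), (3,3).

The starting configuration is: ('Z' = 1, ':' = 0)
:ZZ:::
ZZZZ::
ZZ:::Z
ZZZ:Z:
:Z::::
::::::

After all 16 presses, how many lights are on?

t=0: :ZZ:::
ZZZZ::
ZZ:::Z
ZZZ:Z:
:Z::::
::::::
t=1: :ZZ:::
ZZZZ::
ZZ:::Z
Z:Z:Z:
Z:Z:::
:Z::::
t=2: :ZZZZZ
ZZZZZ:
ZZ:::Z
Z:Z:Z:
Z:Z:::
:Z::::
t=3: :ZZZZZ
ZZZZZ:
ZZ:::Z
Z:Z:::
Z:ZZZZ
:Z::Z:
t=4: :ZZZZZ
ZZZZZ:
ZZ:::Z
Z:ZZ::
Z::::Z
:Z:ZZ:
t=5: :ZZZZZ
ZZZZZ:
ZZ:Z:Z
Z:::Z:
Z::Z:Z
:Z:ZZ:
t=6: ZZZZZZ
::ZZZ:
:Z:Z:Z
Z:::Z:
Z::Z:Z
:Z:ZZ:
t=7: ZZZZZZ
::ZZZ:
:Z:Z:Z
Z:::Z:
Z::::Z
:ZZ:::
t=8: ZZZZZZ
Z:ZZZ:
Z::Z:Z
::::Z:
Z::::Z
:ZZ:::
t=9: ZZZZZZ
Z:ZZZ:
Z::Z:Z
::::Z:
Z:Z::Z
:::Z::
t=10: ZZZZZZ
Z::ZZ:
ZZZ::Z
::Z:Z:
Z:Z::Z
:::Z::
t=11: ZZZ:ZZ
Z:Z:::
ZZZZ:Z
::Z:Z:
Z:Z::Z
:::Z::
t=12: ZZZZ::
Z:Z:Z:
ZZZZ:Z
::Z:Z:
Z:Z::Z
:::Z::
t=13: ZZ::Z:
Z:ZZZ:
ZZZZ:Z
::Z:Z:
Z:Z::Z
:::Z::
t=14: ZZ::Z:
Z:ZZZ:
ZZ:Z:Z
:Z:ZZ:
Z::::Z
:::Z::
t=15: :Z::Z:
:ZZZZ:
:Z:Z:Z
:Z:ZZ:
Z::::Z
:::Z::
t=16: :Z::Z:
:ZZZZ:
:Z:::Z
:ZZ:::
Z::Z:Z
:::Z::

14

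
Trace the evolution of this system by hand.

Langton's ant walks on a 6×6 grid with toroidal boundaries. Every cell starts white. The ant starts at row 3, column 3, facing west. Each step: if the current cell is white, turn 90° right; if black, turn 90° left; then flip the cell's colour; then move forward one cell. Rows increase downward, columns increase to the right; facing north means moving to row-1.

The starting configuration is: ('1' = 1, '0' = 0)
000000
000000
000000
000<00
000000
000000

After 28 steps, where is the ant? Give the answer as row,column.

5,5

gen 0: 000000
000000
000000
000<00
000000
000000
gen 1: 000000
000000
000^00
000100
000000
000000
gen 2: 000000
000000
0001>0
000100
000000
000000
gen 3: 000000
000000
000110
0001v0
000000
000000
gen 4: 000000
000000
000110
000<10
000000
000000
gen 5: 000000
000000
000110
000010
000v00
000000
gen 6: 000000
000000
000110
000010
00<100
000000
gen 7: 000000
000000
000110
00^010
001100
000000
gen 8: 000000
000000
000110
001>10
001100
000000
gen 9: 000000
000000
000110
001110
001v00
000000
gen 10: 000000
000000
000110
001110
0010>0
000000
gen 11: 000000
000000
000110
001110
001010
0000v0
gen 12: 000000
000000
000110
001110
001010
000<10
gen 13: 000000
000000
000110
001110
001^10
000110
gen 14: 000000
000000
000110
001110
0011>0
000110
gen 15: 000000
000000
000110
0011^0
001100
000110
gen 16: 000000
000000
000110
001<00
001100
000110
gen 17: 000000
000000
000110
001000
001v00
000110
gen 18: 000000
000000
000110
001000
0010>0
000110
gen 19: 000000
000000
000110
001000
001010
0001v0
gen 20: 000000
000000
000110
001000
001010
00010>
gen 21: 00000v
000000
000110
001000
001010
000101
gen 22: 0000<1
000000
000110
001000
001010
000101
gen 23: 000011
000000
000110
001000
001010
0001^1
gen 24: 000011
000000
000110
001000
001010
00011>
gen 25: 000011
000000
000110
001000
00101^
000110
gen 26: 000011
000000
000110
001000
>01011
000110
gen 27: 000011
000000
000110
001000
101011
v00110
gen 28: 000011
000000
000110
001000
101011
10011<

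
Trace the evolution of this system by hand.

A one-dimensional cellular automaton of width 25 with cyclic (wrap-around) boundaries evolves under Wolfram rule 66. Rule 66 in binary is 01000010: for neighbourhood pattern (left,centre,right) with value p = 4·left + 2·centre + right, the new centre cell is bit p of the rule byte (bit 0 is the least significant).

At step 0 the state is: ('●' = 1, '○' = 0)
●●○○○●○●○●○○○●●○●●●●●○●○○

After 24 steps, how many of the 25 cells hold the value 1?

4

0) ●●○○○●○●○●○○○●●○●●●●●○●○○
1) ○●○○●○○○○○○○●○●○○○○○●○○○●
2) ○○○●○○○○○○○●○○○○○○○●○○○●○
3) ○○●○○○○○○○●○○○○○○○●○○○●○○
4) ○●○○○○○○○●○○○○○○○●○○○●○○○
5) ●○○○○○○○●○○○○○○○●○○○●○○○○
6) ○○○○○○○●○○○○○○○●○○○●○○○○●
7) ○○○○○○●○○○○○○○●○○○●○○○○●○
8) ○○○○○●○○○○○○○●○○○●○○○○●○○
9) ○○○○●○○○○○○○●○○○●○○○○●○○○
10) ○○○●○○○○○○○●○○○●○○○○●○○○○
11) ○○●○○○○○○○●○○○●○○○○●○○○○○
12) ○●○○○○○○○●○○○●○○○○●○○○○○○
13) ●○○○○○○○●○○○●○○○○●○○○○○○○
14) ○○○○○○○●○○○●○○○○●○○○○○○○●
15) ○○○○○○●○○○●○○○○●○○○○○○○●○
16) ○○○○○●○○○●○○○○●○○○○○○○●○○
17) ○○○○●○○○●○○○○●○○○○○○○●○○○
18) ○○○●○○○●○○○○●○○○○○○○●○○○○
19) ○○●○○○●○○○○●○○○○○○○●○○○○○
20) ○●○○○●○○○○●○○○○○○○●○○○○○○
21) ●○○○●○○○○●○○○○○○○●○○○○○○○
22) ○○○●○○○○●○○○○○○○●○○○○○○○●
23) ○○●○○○○●○○○○○○○●○○○○○○○●○
24) ○●○○○○●○○○○○○○●○○○○○○○●○○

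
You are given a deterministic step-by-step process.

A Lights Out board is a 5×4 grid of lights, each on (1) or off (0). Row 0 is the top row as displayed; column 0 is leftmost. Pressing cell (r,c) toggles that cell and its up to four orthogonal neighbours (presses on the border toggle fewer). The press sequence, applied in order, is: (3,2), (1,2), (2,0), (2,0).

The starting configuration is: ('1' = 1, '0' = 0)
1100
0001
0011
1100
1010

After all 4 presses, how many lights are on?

11

0) 1100
0001
0011
1100
1010
1) 1100
0001
0001
1011
1000
2) 1110
0110
0011
1011
1000
3) 1110
1110
1111
0011
1000
4) 1110
0110
0011
1011
1000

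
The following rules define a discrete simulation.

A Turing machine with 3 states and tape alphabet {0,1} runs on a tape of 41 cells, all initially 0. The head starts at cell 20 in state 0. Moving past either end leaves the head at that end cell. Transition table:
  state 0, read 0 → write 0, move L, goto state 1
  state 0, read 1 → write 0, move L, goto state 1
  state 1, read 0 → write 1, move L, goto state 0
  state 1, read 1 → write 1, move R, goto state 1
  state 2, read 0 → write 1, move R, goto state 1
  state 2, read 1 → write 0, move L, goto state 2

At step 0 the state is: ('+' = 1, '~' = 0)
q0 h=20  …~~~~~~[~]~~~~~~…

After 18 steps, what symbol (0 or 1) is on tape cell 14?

t=0: q0 h=20  …~~~~~~[~]~~~~~~…
t=1: q1 h=19  …~~~~~~[~]~~~~~~…
t=2: q0 h=18  …~~~~~~[~]+~~~~~…
t=3: q1 h=17  …~~~~~~[~]~+~~~~…
t=4: q0 h=16  …~~~~~~[~]+~+~~~…
t=5: q1 h=15  …~~~~~~[~]~+~+~~…
t=6: q0 h=14  …~~~~~~[~]+~+~+~…
t=7: q1 h=13  …~~~~~~[~]~+~+~+…
t=8: q0 h=12  …~~~~~~[~]+~+~+~…
t=9: q1 h=11  …~~~~~~[~]~+~+~+…
t=10: q0 h=10  …~~~~~~[~]+~+~+~…
t=11: q1 h= 9  …~~~~~~[~]~+~+~+…
t=12: q0 h= 8  …~~~~~~[~]+~+~+~…
t=13: q1 h= 7  …~~~~~~[~]~+~+~+…
t=14: q0 h= 6  |~~~~~~[~]+~+~+~…
t=15: q1 h= 5  |~~~~~[~]~+~+~+…
t=16: q0 h= 4  |~~~~[~]+~+~+~…
t=17: q1 h= 3  |~~~[~]~+~+~+…
t=18: q0 h= 2  |~~[~]+~+~+~…

0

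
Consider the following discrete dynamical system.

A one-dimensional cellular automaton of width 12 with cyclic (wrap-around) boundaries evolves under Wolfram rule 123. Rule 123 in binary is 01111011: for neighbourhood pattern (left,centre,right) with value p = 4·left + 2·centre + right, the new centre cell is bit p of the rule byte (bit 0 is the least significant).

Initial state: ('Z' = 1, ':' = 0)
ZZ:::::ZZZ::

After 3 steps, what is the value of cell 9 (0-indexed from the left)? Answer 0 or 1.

step 0: ZZ:::::ZZZ::
step 1: ZZZZZZZZ:ZZZ
step 2: :::::::ZZZ::
step 3: ZZZZZZZZ:ZZZ

1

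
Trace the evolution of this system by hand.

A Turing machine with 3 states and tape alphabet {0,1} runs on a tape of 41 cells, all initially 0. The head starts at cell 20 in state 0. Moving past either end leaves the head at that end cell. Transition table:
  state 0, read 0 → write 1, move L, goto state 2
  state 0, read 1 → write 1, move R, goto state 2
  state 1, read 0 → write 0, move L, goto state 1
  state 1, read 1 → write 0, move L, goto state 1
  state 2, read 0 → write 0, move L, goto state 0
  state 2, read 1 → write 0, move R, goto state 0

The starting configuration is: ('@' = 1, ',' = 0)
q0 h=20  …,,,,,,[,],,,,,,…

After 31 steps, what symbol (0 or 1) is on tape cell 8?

1

k=0  q0 h=20  …,,,,,,[,],,,,,,…
k=1  q2 h=19  …,,,,,,[,]@,,,,,…
k=2  q0 h=18  …,,,,,,[,],@,,,,…
k=3  q2 h=17  …,,,,,,[,]@,@,,,…
k=4  q0 h=16  …,,,,,,[,],@,@,,…
k=5  q2 h=15  …,,,,,,[,]@,@,@,…
k=6  q0 h=14  …,,,,,,[,],@,@,@…
k=7  q2 h=13  …,,,,,,[,]@,@,@,…
k=8  q0 h=12  …,,,,,,[,],@,@,@…
k=9  q2 h=11  …,,,,,,[,]@,@,@,…
k=10  q0 h=10  …,,,,,,[,],@,@,@…
k=11  q2 h= 9  …,,,,,,[,]@,@,@,…
k=12  q0 h= 8  …,,,,,,[,],@,@,@…
k=13  q2 h= 7  …,,,,,,[,]@,@,@,…
k=14  q0 h= 6  |,,,,,,[,],@,@,@…
k=15  q2 h= 5  |,,,,,[,]@,@,@,…
k=16  q0 h= 4  |,,,,[,],@,@,@…
k=17  q2 h= 3  |,,,[,]@,@,@,…
k=18  q0 h= 2  |,,[,],@,@,@…
k=19  q2 h= 1  |,[,]@,@,@,…
k=20  q0 h= 0  |[,],@,@,@…
k=21  q2 h= 0  |[@],@,@,@…
k=22  q0 h= 1  |,[,]@,@,@,…
k=23  q2 h= 0  |[,]@@,@,@…
k=24  q0 h= 0  |[,]@@,@,@…
k=25  q2 h= 0  |[@]@@,@,@…
k=26  q0 h= 1  |,[@]@,@,@,…
k=27  q2 h= 2  |,@[@],@,@,@…
k=28  q0 h= 3  |,@,[,]@,@,@,…
k=29  q2 h= 2  |,@[,]@@,@,@…
k=30  q0 h= 1  |,[@],@@,@,…
k=31  q2 h= 2  |,@[,]@@,@,@…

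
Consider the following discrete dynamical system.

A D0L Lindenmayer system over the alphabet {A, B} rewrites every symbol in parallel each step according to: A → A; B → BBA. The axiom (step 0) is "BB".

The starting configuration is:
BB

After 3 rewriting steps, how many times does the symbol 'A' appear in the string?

14

k=0  BB
k=1  BBABBA
k=2  BBABBAABBABBAA
k=3  BBABBAABBABBAAABBABBAABBABBAAA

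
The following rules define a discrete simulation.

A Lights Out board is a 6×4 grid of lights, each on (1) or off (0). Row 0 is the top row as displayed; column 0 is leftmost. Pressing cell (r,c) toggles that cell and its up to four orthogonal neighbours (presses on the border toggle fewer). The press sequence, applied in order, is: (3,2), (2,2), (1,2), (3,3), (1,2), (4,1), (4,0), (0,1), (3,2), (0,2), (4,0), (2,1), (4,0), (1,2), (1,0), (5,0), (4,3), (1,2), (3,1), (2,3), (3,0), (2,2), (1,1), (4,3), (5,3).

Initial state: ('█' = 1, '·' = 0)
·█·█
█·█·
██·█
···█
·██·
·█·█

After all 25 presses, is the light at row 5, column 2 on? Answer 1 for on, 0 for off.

k=0  ·█·█
█·█·
██·█
···█
·██·
·█·█
k=1  ·█·█
█·█·
████
·██·
·█··
·█·█
k=2  ·█·█
█···
█···
·█··
·█··
·█·█
k=3  ·███
████
█·█·
·█··
·█··
·█·█
k=4  ·███
████
█·██
·███
·█·█
·█·█
k=5  ·█·█
█···
█··█
·███
·█·█
·█·█
k=6  ·█·█
█···
█··█
··██
█·██
···█
k=7  ·█·█
█···
█··█
█·██
·███
█··█
k=8  █·██
██··
█··█
█·██
·███
█··█
k=9  █·██
██··
█·██
██··
·█·█
█··█
k=10  ██··
███·
█·██
██··
·█·█
█··█
k=11  ██··
███·
█·██
·█··
█··█
···█
k=12  ██··
█·█·
·█·█
····
█··█
···█
k=13  ██··
█·█·
·█·█
█···
·█·█
█··█
k=14  ███·
██·█
·███
█···
·█·█
█··█
k=15  ·██·
···█
████
█···
·█·█
█··█
k=16  ·██·
···█
████
█···
██·█
·█·█
k=17  ·██·
···█
████
█··█
███·
·█··
k=18  ·█··
·██·
██·█
█··█
███·
·█··
k=19  ·█··
·██·
█··█
·███
█·█·
·█··
k=20  ·█··
·███
█·█·
·██·
█·█·
·█··
k=21  ·█··
·███
··█·
█·█·
··█·
·█··
k=22  ·█··
·█·█
·█·█
█···
··█·
·█··
k=23  ····
█·██
···█
█···
··█·
·█··
k=24  ····
█·██
···█
█··█
···█
·█·█
k=25  ····
█·██
···█
█··█
····
·██·

1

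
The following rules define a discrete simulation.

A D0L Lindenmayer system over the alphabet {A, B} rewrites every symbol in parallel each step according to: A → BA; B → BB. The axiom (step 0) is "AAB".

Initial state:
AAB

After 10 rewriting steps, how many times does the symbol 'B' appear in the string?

3070

gen 0: AAB
gen 1: BABABB
gen 2: BBBABBBABBBB
gen 3: BBBBBBBABBBBBBBABBBBBBBB
gen 4: BBBBBBBBBBBBBBBABBBBBBBBBBBBBBBABBBBBBBBBBBBBBBB
gen 5: BBBBBBBBBBBBBBBBBBBBBBBBBBBBBBBABBBBBBBBBBBBBBBBBBBBBBBBBBBBBBBABBBBBBBBBBBBBBBBBBBBBBBBBBBBBBBB
gen 6: BBBBBBBBBBBBBBBBBBBBBBBBBBBBBBBBBBBBBBBBBBBBBBBBBBBBBBBBBB…BBBBBBBBBBBBBBBBBBBBBBBBBBBBBBBBBBBBBBBBBBBBBBBBBBBBBBBBBB  (len 192)
gen 7: BBBBBBBBBBBBBBBBBBBBBBBBBBBBBBBBBBBBBBBBBBBBBBBBBBBBBBBBBB…BBBBBBBBBBBBBBBBBBBBBBBBBBBBBBBBBBBBBBBBBBBBBBBBBBBBBBBBBB  (len 384)
gen 8: BBBBBBBBBBBBBBBBBBBBBBBBBBBBBBBBBBBBBBBBBBBBBBBBBBBBBBBBBB…BBBBBBBBBBBBBBBBBBBBBBBBBBBBBBBBBBBBBBBBBBBBBBBBBBBBBBBBBB  (len 768)
gen 9: BBBBBBBBBBBBBBBBBBBBBBBBBBBBBBBBBBBBBBBBBBBBBBBBBBBBBBBBBB…BBBBBBBBBBBBBBBBBBBBBBBBBBBBBBBBBBBBBBBBBBBBBBBBBBBBBBBBBB  (len 1536)
gen 10: BBBBBBBBBBBBBBBBBBBBBBBBBBBBBBBBBBBBBBBBBBBBBBBBBBBBBBBBBB…BBBBBBBBBBBBBBBBBBBBBBBBBBBBBBBBBBBBBBBBBBBBBBBBBBBBBBBBBB  (len 3072)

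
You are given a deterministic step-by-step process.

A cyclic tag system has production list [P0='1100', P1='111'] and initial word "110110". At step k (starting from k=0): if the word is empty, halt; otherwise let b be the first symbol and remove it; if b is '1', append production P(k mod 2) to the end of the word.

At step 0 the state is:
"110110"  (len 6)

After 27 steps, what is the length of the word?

46

step 0: "110110"  (len 6)
step 1: "101101100"  (len 9)
step 2: "01101100111"  (len 11)
step 3: "1101100111"  (len 10)
step 4: "101100111111"  (len 12)
step 5: "011001111111100"  (len 15)
step 6: "11001111111100"  (len 14)
step 7: "10011111111001100"  (len 17)
step 8: "0011111111001100111"  (len 19)
step 9: "011111111001100111"  (len 18)
step 10: "11111111001100111"  (len 17)
step 11: "11111110011001111100"  (len 20)
step 12: "1111110011001111100111"  (len 22)
step 13: "1111100110011111001111100"  (len 25)
step 14: "111100110011111001111100111"  (len 27)
step 15: "111001100111110011111001111100"  (len 30)
step 16: "11001100111110011111001111100111"  (len 32)
step 17: "10011001111100111110011111001111100"  (len 35)
step 18: "0011001111100111110011111001111100111"  (len 37)
step 19: "011001111100111110011111001111100111"  (len 36)
step 20: "11001111100111110011111001111100111"  (len 35)
step 21: "10011111001111100111110011111001111100"  (len 38)
step 22: "0011111001111100111110011111001111100111"  (len 40)
step 23: "011111001111100111110011111001111100111"  (len 39)
step 24: "11111001111100111110011111001111100111"  (len 38)
step 25: "11110011111001111100111110011111001111100"  (len 41)
step 26: "1110011111001111100111110011111001111100111"  (len 43)
step 27: "1100111110011111001111100111110011111001111100"  (len 46)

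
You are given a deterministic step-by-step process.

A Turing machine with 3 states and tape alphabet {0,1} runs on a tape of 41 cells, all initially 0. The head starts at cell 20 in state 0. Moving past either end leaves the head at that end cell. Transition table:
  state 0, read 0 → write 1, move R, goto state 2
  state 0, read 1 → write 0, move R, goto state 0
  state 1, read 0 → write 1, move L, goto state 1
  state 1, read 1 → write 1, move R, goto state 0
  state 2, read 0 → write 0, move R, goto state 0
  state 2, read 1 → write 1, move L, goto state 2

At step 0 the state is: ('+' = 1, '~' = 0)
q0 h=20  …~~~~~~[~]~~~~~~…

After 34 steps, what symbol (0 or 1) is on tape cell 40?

1

gen 0: q0 h=20  …~~~~~~[~]~~~~~~…
gen 1: q2 h=21  …~~~~~+[~]~~~~~~…
gen 2: q0 h=22  …~~~~+~[~]~~~~~~…
gen 3: q2 h=23  …~~~+~+[~]~~~~~~…
gen 4: q0 h=24  …~~+~+~[~]~~~~~~…
gen 5: q2 h=25  …~+~+~+[~]~~~~~~…
gen 6: q0 h=26  …+~+~+~[~]~~~~~~…
gen 7: q2 h=27  …~+~+~+[~]~~~~~~…
gen 8: q0 h=28  …+~+~+~[~]~~~~~~…
gen 9: q2 h=29  …~+~+~+[~]~~~~~~…
gen 10: q0 h=30  …+~+~+~[~]~~~~~~…
gen 11: q2 h=31  …~+~+~+[~]~~~~~~…
gen 12: q0 h=32  …+~+~+~[~]~~~~~~…
gen 13: q2 h=33  …~+~+~+[~]~~~~~~…
gen 14: q0 h=34  …+~+~+~[~]~~~~~~|
gen 15: q2 h=35  …~+~+~+[~]~~~~~|
gen 16: q0 h=36  …+~+~+~[~]~~~~|
gen 17: q2 h=37  …~+~+~+[~]~~~|
gen 18: q0 h=38  …+~+~+~[~]~~|
gen 19: q2 h=39  …~+~+~+[~]~|
gen 20: q0 h=40  …+~+~+~[~]|
gen 21: q2 h=40  …+~+~+~[+]|
gen 22: q2 h=39  …~+~+~+[~]+|
gen 23: q0 h=40  …+~+~+~[+]|
gen 24: q0 h=40  …+~+~+~[~]|
gen 25: q2 h=40  …+~+~+~[+]|
gen 26: q2 h=39  …~+~+~+[~]+|
gen 27: q0 h=40  …+~+~+~[+]|
gen 28: q0 h=40  …+~+~+~[~]|
gen 29: q2 h=40  …+~+~+~[+]|
gen 30: q2 h=39  …~+~+~+[~]+|
gen 31: q0 h=40  …+~+~+~[+]|
gen 32: q0 h=40  …+~+~+~[~]|
gen 33: q2 h=40  …+~+~+~[+]|
gen 34: q2 h=39  …~+~+~+[~]+|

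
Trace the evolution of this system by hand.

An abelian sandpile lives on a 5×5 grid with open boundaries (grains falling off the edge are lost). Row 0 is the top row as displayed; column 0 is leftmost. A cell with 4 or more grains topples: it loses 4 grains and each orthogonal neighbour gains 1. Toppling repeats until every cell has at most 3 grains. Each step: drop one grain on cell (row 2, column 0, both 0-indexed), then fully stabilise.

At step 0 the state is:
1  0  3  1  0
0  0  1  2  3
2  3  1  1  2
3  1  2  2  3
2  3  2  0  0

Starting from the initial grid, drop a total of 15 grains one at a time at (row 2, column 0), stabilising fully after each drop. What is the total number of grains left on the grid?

42

gen 0: 1  0  3  1  0
0  0  1  2  3
2  3  1  1  2
3  1  2  2  3
2  3  2  0  0
gen 1: 1  0  3  1  0
0  0  1  2  3
3  3  1  1  2
3  1  2  2  3
2  3  2  0  0
gen 2: 1  0  3  1  0
1  1  1  2  3
2  0  2  1  2
0  3  2  2  3
3  3  2  0  0
gen 3: 1  0  3  1  0
1  1  1  2  3
3  0  2  1  2
0  3  2  2  3
3  3  2  0  0
gen 4: 1  0  3  1  0
2  1  1  2  3
0  1  2  1  2
1  3  2  2  3
3  3  2  0  0
gen 5: 1  0  3  1  0
2  1  1  2  3
1  1  2  1  2
1  3  2  2  3
3  3  2  0  0
gen 6: 1  0  3  1  0
2  1  1  2  3
2  1  2  1  2
1  3  2  2  3
3  3  2  0  0
gen 7: 1  0  3  1  0
2  1  1  2  3
3  1  2  1  2
1  3  2  2  3
3  3  2  0  0
gen 8: 1  0  3  1  0
3  1  1  2  3
0  2  2  1  2
2  3  2  2  3
3  3  2  0  0
gen 9: 1  0  3  1  0
3  1  1  2  3
1  2  2  1  2
2  3  2  2  3
3  3  2  0  0
gen 10: 1  0  3  1  0
3  1  1  2  3
2  2  2  1  2
2  3  2  2  3
3  3  2  0  0
gen 11: 1  0  3  1  0
3  1  1  2  3
3  2  2  1  2
2  3  2  2  3
3  3  2  0  0
gen 12: 2  0  3  1  0
0  2  1  2  3
1  3  2  1  2
3  3  2  2  3
3  3  2  0  0
gen 13: 2  0  3  1  0
0  2  1  2  3
2  3  2  1  2
3  3  2  2  3
3  3  2  0  0
gen 14: 2  0  3  1  0
0  2  1  2  3
3  3  2  1  2
3  3  2  2  3
3  3  2  0  0
gen 15: 2  0  3  1  0
1  3  1  2  3
2  1  3  1  2
2  2  3  2  3
1  1  3  0  0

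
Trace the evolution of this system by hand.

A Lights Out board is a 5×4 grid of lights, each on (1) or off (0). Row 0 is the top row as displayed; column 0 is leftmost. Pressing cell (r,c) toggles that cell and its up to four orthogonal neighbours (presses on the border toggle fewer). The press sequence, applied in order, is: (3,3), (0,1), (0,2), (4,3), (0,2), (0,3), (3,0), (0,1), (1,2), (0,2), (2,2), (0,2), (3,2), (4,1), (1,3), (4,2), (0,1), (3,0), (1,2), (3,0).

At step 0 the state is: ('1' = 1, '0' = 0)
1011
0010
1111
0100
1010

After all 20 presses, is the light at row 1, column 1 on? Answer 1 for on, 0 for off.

[0] 1011
0010
1111
0100
1010
[1] 1011
0010
1110
0111
1011
[2] 0101
0110
1110
0111
1011
[3] 0010
0100
1110
0111
1011
[4] 0010
0100
1110
0110
1000
[5] 0101
0110
1110
0110
1000
[6] 0110
0111
1110
0110
1000
[7] 0110
0111
0110
1010
0000
[8] 1000
0011
0110
1010
0000
[9] 1010
0100
0100
1010
0000
[10] 1101
0110
0100
1010
0000
[11] 1101
0100
0011
1000
0000
[12] 1010
0110
0011
1000
0000
[13] 1010
0110
0001
1111
0010
[14] 1010
0110
0001
1011
1100
[15] 1011
0101
0000
1011
1100
[16] 1011
0101
0000
1001
1011
[17] 0101
0001
0000
1001
1011
[18] 0101
0001
1000
0101
0011
[19] 0111
0110
1010
0101
0011
[20] 0111
0110
0010
1001
1011

1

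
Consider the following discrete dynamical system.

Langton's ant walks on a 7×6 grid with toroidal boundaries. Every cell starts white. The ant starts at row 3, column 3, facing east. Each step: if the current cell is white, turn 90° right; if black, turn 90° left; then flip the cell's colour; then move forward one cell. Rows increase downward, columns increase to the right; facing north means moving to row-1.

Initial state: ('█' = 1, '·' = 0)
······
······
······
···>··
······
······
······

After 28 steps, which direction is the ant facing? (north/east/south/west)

k=0  ······
······
······
···>··
······
······
······
k=1  ······
······
······
···█··
···v··
······
······
k=2  ······
······
······
···█··
··<█··
······
······
k=3  ······
······
······
··^█··
··██··
······
······
k=4  ······
······
······
··█>··
··██··
······
······
k=5  ······
······
···^··
··█···
··██··
······
······
k=6  ······
······
···█>·
··█···
··██··
······
······
k=7  ······
······
···██·
··█·v·
··██··
······
······
k=8  ······
······
···██·
··█<█·
··██··
······
······
k=9  ······
······
···^█·
··███·
··██··
······
······
k=10  ······
······
··<·█·
··███·
··██··
······
······
k=11  ······
··^···
··█·█·
··███·
··██··
······
······
k=12  ······
··█>··
··█·█·
··███·
··██··
······
······
k=13  ······
··██··
··█v█·
··███·
··██··
······
······
k=14  ······
··██··
··<██·
··███·
··██··
······
······
k=15  ······
··██··
···██·
··v██·
··██··
······
······
k=16  ······
··██··
···██·
···>█·
··██··
······
······
k=17  ······
··██··
···^█·
····█·
··██··
······
······
k=18  ······
··██··
··<·█·
····█·
··██··
······
······
k=19  ······
··^█··
··█·█·
····█·
··██··
······
······
k=20  ······
·<·█··
··█·█·
····█·
··██··
······
······
k=21  ·^····
·█·█··
··█·█·
····█·
··██··
······
······
k=22  ·█>···
·█·█··
··█·█·
····█·
··██··
······
······
k=23  ·██···
·█v█··
··█·█·
····█·
··██··
······
······
k=24  ·██···
·<██··
··█·█·
····█·
··██··
······
······
k=25  ·██···
··██··
·v█·█·
····█·
··██··
······
······
k=26  ·██···
··██··
<██·█·
····█·
··██··
······
······
k=27  ·██···
^·██··
███·█·
····█·
··██··
······
······
k=28  ·██···
█>██··
███·█·
····█·
··██··
······
······

east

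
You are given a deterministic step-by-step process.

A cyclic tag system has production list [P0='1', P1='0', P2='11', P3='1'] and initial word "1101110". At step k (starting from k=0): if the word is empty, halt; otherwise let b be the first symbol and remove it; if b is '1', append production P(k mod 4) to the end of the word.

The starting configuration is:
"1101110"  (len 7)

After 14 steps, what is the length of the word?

[0] "1101110"  (len 7)
[1] "1011101"  (len 7)
[2] "0111010"  (len 7)
[3] "111010"  (len 6)
[4] "110101"  (len 6)
[5] "101011"  (len 6)
[6] "010110"  (len 6)
[7] "10110"  (len 5)
[8] "01101"  (len 5)
[9] "1101"  (len 4)
[10] "1010"  (len 4)
[11] "01011"  (len 5)
[12] "1011"  (len 4)
[13] "0111"  (len 4)
[14] "111"  (len 3)

3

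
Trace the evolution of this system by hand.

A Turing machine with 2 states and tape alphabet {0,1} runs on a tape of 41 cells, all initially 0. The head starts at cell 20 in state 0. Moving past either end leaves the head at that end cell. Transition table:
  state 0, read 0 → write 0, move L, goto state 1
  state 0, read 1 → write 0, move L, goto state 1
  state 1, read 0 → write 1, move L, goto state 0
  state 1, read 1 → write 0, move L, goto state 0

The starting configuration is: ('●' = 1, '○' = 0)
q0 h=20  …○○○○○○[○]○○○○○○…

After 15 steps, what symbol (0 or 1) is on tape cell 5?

step 0: q0 h=20  …○○○○○○[○]○○○○○○…
step 1: q1 h=19  …○○○○○○[○]○○○○○○…
step 2: q0 h=18  …○○○○○○[○]●○○○○○…
step 3: q1 h=17  …○○○○○○[○]○●○○○○…
step 4: q0 h=16  …○○○○○○[○]●○●○○○…
step 5: q1 h=15  …○○○○○○[○]○●○●○○…
step 6: q0 h=14  …○○○○○○[○]●○●○●○…
step 7: q1 h=13  …○○○○○○[○]○●○●○●…
step 8: q0 h=12  …○○○○○○[○]●○●○●○…
step 9: q1 h=11  …○○○○○○[○]○●○●○●…
step 10: q0 h=10  …○○○○○○[○]●○●○●○…
step 11: q1 h= 9  …○○○○○○[○]○●○●○●…
step 12: q0 h= 8  …○○○○○○[○]●○●○●○…
step 13: q1 h= 7  …○○○○○○[○]○●○●○●…
step 14: q0 h= 6  |○○○○○○[○]●○●○●○…
step 15: q1 h= 5  |○○○○○[○]○●○●○●…

0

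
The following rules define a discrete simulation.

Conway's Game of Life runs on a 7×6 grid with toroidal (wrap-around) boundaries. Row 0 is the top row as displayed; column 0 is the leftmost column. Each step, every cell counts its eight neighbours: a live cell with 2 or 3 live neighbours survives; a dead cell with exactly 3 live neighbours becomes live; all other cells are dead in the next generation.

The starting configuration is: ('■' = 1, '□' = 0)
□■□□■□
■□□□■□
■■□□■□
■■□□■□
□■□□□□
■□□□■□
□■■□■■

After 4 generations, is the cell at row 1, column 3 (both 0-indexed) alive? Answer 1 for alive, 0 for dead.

[0] □■□□■□
■□□□■□
■■□□■□
■■□□■□
□■□□□□
■□□□■□
□■■□■■
[1] □■■□■□
■□□■■□
□□□■■□
□□■□□□
□■□□□□
■□■■■□
□■■□■□
[2] ■□□□■□
□■□□□□
□□■□■■
□□■■□□
□■□□□□
■□□□■■
■□□□■□
[3] ■■□□□□
■■□■■□
□■■□■□
□■■■■□
■■■■■■
■■□□■□
■■□■■□
[4] □□□□□□
□□□■■□
□□□□□□
□□□□□□
□□□□□□
□□□□□□
□□□■■□

1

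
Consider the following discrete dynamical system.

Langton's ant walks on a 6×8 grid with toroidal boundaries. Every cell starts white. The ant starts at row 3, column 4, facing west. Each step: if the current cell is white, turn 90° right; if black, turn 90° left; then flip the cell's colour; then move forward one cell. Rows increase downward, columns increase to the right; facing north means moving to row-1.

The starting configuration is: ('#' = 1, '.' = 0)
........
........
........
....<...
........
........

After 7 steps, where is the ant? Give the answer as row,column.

3,3

t=0: ........
........
........
....<...
........
........
t=1: ........
........
....^...
....#...
........
........
t=2: ........
........
....#>..
....#...
........
........
t=3: ........
........
....##..
....#v..
........
........
t=4: ........
........
....##..
....<#..
........
........
t=5: ........
........
....##..
.....#..
....v...
........
t=6: ........
........
....##..
.....#..
...<#...
........
t=7: ........
........
....##..
...^.#..
...##...
........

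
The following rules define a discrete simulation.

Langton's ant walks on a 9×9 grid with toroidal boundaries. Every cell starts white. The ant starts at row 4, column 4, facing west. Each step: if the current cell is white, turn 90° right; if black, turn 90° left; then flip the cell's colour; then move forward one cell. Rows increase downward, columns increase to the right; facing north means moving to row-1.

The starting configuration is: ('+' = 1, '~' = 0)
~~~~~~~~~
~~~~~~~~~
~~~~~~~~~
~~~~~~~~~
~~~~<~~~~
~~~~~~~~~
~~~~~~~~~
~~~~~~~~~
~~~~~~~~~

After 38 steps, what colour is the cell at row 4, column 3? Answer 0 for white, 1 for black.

step 0: ~~~~~~~~~
~~~~~~~~~
~~~~~~~~~
~~~~~~~~~
~~~~<~~~~
~~~~~~~~~
~~~~~~~~~
~~~~~~~~~
~~~~~~~~~
step 1: ~~~~~~~~~
~~~~~~~~~
~~~~~~~~~
~~~~^~~~~
~~~~+~~~~
~~~~~~~~~
~~~~~~~~~
~~~~~~~~~
~~~~~~~~~
step 2: ~~~~~~~~~
~~~~~~~~~
~~~~~~~~~
~~~~+>~~~
~~~~+~~~~
~~~~~~~~~
~~~~~~~~~
~~~~~~~~~
~~~~~~~~~
step 3: ~~~~~~~~~
~~~~~~~~~
~~~~~~~~~
~~~~++~~~
~~~~+v~~~
~~~~~~~~~
~~~~~~~~~
~~~~~~~~~
~~~~~~~~~
step 4: ~~~~~~~~~
~~~~~~~~~
~~~~~~~~~
~~~~++~~~
~~~~<+~~~
~~~~~~~~~
~~~~~~~~~
~~~~~~~~~
~~~~~~~~~
step 5: ~~~~~~~~~
~~~~~~~~~
~~~~~~~~~
~~~~++~~~
~~~~~+~~~
~~~~v~~~~
~~~~~~~~~
~~~~~~~~~
~~~~~~~~~
step 6: ~~~~~~~~~
~~~~~~~~~
~~~~~~~~~
~~~~++~~~
~~~~~+~~~
~~~<+~~~~
~~~~~~~~~
~~~~~~~~~
~~~~~~~~~
step 7: ~~~~~~~~~
~~~~~~~~~
~~~~~~~~~
~~~~++~~~
~~~^~+~~~
~~~++~~~~
~~~~~~~~~
~~~~~~~~~
~~~~~~~~~
step 8: ~~~~~~~~~
~~~~~~~~~
~~~~~~~~~
~~~~++~~~
~~~+>+~~~
~~~++~~~~
~~~~~~~~~
~~~~~~~~~
~~~~~~~~~
step 9: ~~~~~~~~~
~~~~~~~~~
~~~~~~~~~
~~~~++~~~
~~~+++~~~
~~~+v~~~~
~~~~~~~~~
~~~~~~~~~
~~~~~~~~~
step 10: ~~~~~~~~~
~~~~~~~~~
~~~~~~~~~
~~~~++~~~
~~~+++~~~
~~~+~>~~~
~~~~~~~~~
~~~~~~~~~
~~~~~~~~~
step 11: ~~~~~~~~~
~~~~~~~~~
~~~~~~~~~
~~~~++~~~
~~~+++~~~
~~~+~+~~~
~~~~~v~~~
~~~~~~~~~
~~~~~~~~~
step 12: ~~~~~~~~~
~~~~~~~~~
~~~~~~~~~
~~~~++~~~
~~~+++~~~
~~~+~+~~~
~~~~<+~~~
~~~~~~~~~
~~~~~~~~~
step 13: ~~~~~~~~~
~~~~~~~~~
~~~~~~~~~
~~~~++~~~
~~~+++~~~
~~~+^+~~~
~~~~++~~~
~~~~~~~~~
~~~~~~~~~
step 14: ~~~~~~~~~
~~~~~~~~~
~~~~~~~~~
~~~~++~~~
~~~+++~~~
~~~++>~~~
~~~~++~~~
~~~~~~~~~
~~~~~~~~~
step 15: ~~~~~~~~~
~~~~~~~~~
~~~~~~~~~
~~~~++~~~
~~~++^~~~
~~~++~~~~
~~~~++~~~
~~~~~~~~~
~~~~~~~~~
step 16: ~~~~~~~~~
~~~~~~~~~
~~~~~~~~~
~~~~++~~~
~~~+<~~~~
~~~++~~~~
~~~~++~~~
~~~~~~~~~
~~~~~~~~~
step 17: ~~~~~~~~~
~~~~~~~~~
~~~~~~~~~
~~~~++~~~
~~~+~~~~~
~~~+v~~~~
~~~~++~~~
~~~~~~~~~
~~~~~~~~~
step 18: ~~~~~~~~~
~~~~~~~~~
~~~~~~~~~
~~~~++~~~
~~~+~~~~~
~~~+~>~~~
~~~~++~~~
~~~~~~~~~
~~~~~~~~~
step 19: ~~~~~~~~~
~~~~~~~~~
~~~~~~~~~
~~~~++~~~
~~~+~~~~~
~~~+~+~~~
~~~~+v~~~
~~~~~~~~~
~~~~~~~~~
step 20: ~~~~~~~~~
~~~~~~~~~
~~~~~~~~~
~~~~++~~~
~~~+~~~~~
~~~+~+~~~
~~~~+~>~~
~~~~~~~~~
~~~~~~~~~
step 21: ~~~~~~~~~
~~~~~~~~~
~~~~~~~~~
~~~~++~~~
~~~+~~~~~
~~~+~+~~~
~~~~+~+~~
~~~~~~v~~
~~~~~~~~~
step 22: ~~~~~~~~~
~~~~~~~~~
~~~~~~~~~
~~~~++~~~
~~~+~~~~~
~~~+~+~~~
~~~~+~+~~
~~~~~<+~~
~~~~~~~~~
step 23: ~~~~~~~~~
~~~~~~~~~
~~~~~~~~~
~~~~++~~~
~~~+~~~~~
~~~+~+~~~
~~~~+^+~~
~~~~~++~~
~~~~~~~~~
step 24: ~~~~~~~~~
~~~~~~~~~
~~~~~~~~~
~~~~++~~~
~~~+~~~~~
~~~+~+~~~
~~~~++>~~
~~~~~++~~
~~~~~~~~~
step 25: ~~~~~~~~~
~~~~~~~~~
~~~~~~~~~
~~~~++~~~
~~~+~~~~~
~~~+~+^~~
~~~~++~~~
~~~~~++~~
~~~~~~~~~
step 26: ~~~~~~~~~
~~~~~~~~~
~~~~~~~~~
~~~~++~~~
~~~+~~~~~
~~~+~++>~
~~~~++~~~
~~~~~++~~
~~~~~~~~~
step 27: ~~~~~~~~~
~~~~~~~~~
~~~~~~~~~
~~~~++~~~
~~~+~~~~~
~~~+~+++~
~~~~++~v~
~~~~~++~~
~~~~~~~~~
step 28: ~~~~~~~~~
~~~~~~~~~
~~~~~~~~~
~~~~++~~~
~~~+~~~~~
~~~+~+++~
~~~~++<+~
~~~~~++~~
~~~~~~~~~
step 29: ~~~~~~~~~
~~~~~~~~~
~~~~~~~~~
~~~~++~~~
~~~+~~~~~
~~~+~+^+~
~~~~++++~
~~~~~++~~
~~~~~~~~~
step 30: ~~~~~~~~~
~~~~~~~~~
~~~~~~~~~
~~~~++~~~
~~~+~~~~~
~~~+~<~+~
~~~~++++~
~~~~~++~~
~~~~~~~~~
step 31: ~~~~~~~~~
~~~~~~~~~
~~~~~~~~~
~~~~++~~~
~~~+~~~~~
~~~+~~~+~
~~~~+v++~
~~~~~++~~
~~~~~~~~~
step 32: ~~~~~~~~~
~~~~~~~~~
~~~~~~~~~
~~~~++~~~
~~~+~~~~~
~~~+~~~+~
~~~~+~>+~
~~~~~++~~
~~~~~~~~~
step 33: ~~~~~~~~~
~~~~~~~~~
~~~~~~~~~
~~~~++~~~
~~~+~~~~~
~~~+~~^+~
~~~~+~~+~
~~~~~++~~
~~~~~~~~~
step 34: ~~~~~~~~~
~~~~~~~~~
~~~~~~~~~
~~~~++~~~
~~~+~~~~~
~~~+~~+>~
~~~~+~~+~
~~~~~++~~
~~~~~~~~~
step 35: ~~~~~~~~~
~~~~~~~~~
~~~~~~~~~
~~~~++~~~
~~~+~~~^~
~~~+~~+~~
~~~~+~~+~
~~~~~++~~
~~~~~~~~~
step 36: ~~~~~~~~~
~~~~~~~~~
~~~~~~~~~
~~~~++~~~
~~~+~~~+>
~~~+~~+~~
~~~~+~~+~
~~~~~++~~
~~~~~~~~~
step 37: ~~~~~~~~~
~~~~~~~~~
~~~~~~~~~
~~~~++~~~
~~~+~~~++
~~~+~~+~v
~~~~+~~+~
~~~~~++~~
~~~~~~~~~
step 38: ~~~~~~~~~
~~~~~~~~~
~~~~~~~~~
~~~~++~~~
~~~+~~~++
~~~+~~+<+
~~~~+~~+~
~~~~~++~~
~~~~~~~~~

1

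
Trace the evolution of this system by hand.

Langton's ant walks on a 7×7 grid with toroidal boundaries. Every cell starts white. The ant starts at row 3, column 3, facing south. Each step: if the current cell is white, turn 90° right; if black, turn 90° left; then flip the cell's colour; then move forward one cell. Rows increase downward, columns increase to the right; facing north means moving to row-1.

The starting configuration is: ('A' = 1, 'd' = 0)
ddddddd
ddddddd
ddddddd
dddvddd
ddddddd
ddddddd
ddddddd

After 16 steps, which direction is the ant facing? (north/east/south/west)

0) ddddddd
ddddddd
ddddddd
dddvddd
ddddddd
ddddddd
ddddddd
1) ddddddd
ddddddd
ddddddd
dd<Addd
ddddddd
ddddddd
ddddddd
2) ddddddd
ddddddd
dd^dddd
ddAAddd
ddddddd
ddddddd
ddddddd
3) ddddddd
ddddddd
ddA>ddd
ddAAddd
ddddddd
ddddddd
ddddddd
4) ddddddd
ddddddd
ddAAddd
ddAvddd
ddddddd
ddddddd
ddddddd
5) ddddddd
ddddddd
ddAAddd
ddAd>dd
ddddddd
ddddddd
ddddddd
6) ddddddd
ddddddd
ddAAddd
ddAdAdd
ddddvdd
ddddddd
ddddddd
7) ddddddd
ddddddd
ddAAddd
ddAdAdd
ddd<Add
ddddddd
ddddddd
8) ddddddd
ddddddd
ddAAddd
ddA^Add
dddAAdd
ddddddd
ddddddd
9) ddddddd
ddddddd
ddAAddd
ddAA>dd
dddAAdd
ddddddd
ddddddd
10) ddddddd
ddddddd
ddAA^dd
ddAAddd
dddAAdd
ddddddd
ddddddd
11) ddddddd
ddddddd
ddAAA>d
ddAAddd
dddAAdd
ddddddd
ddddddd
12) ddddddd
ddddddd
ddAAAAd
ddAAdvd
dddAAdd
ddddddd
ddddddd
13) ddddddd
ddddddd
ddAAAAd
ddAA<Ad
dddAAdd
ddddddd
ddddddd
14) ddddddd
ddddddd
ddAA^Ad
ddAAAAd
dddAAdd
ddddddd
ddddddd
15) ddddddd
ddddddd
ddA<dAd
ddAAAAd
dddAAdd
ddddddd
ddddddd
16) ddddddd
ddddddd
ddAddAd
ddAvAAd
dddAAdd
ddddddd
ddddddd

south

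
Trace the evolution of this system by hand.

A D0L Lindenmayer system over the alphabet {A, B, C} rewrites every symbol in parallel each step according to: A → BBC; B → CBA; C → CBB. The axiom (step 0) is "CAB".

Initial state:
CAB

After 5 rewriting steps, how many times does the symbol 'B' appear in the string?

gen 0: CAB
gen 1: CBBBBCCBA
gen 2: CBBCBACBACBACBACBBCBBCBABBC
gen 3: CBBCBACBACBBCBABBCCBBCBABBCCBBCBABBCCBBCBABBCCBBCBACBACBBCBACBACBBCBABBCCBACBACBB
gen 4: CBBCBACBACBBCBABBCCBBCBABBCCBBCBACBACBBCBABBCCBACBACBBCBBC…ABBCCBBCBACBACBBCBABBCCBACBACBBCBBCBABBCCBBCBABBCCBBCBACBA  (len 243)
gen 5: CBBCBACBACBBCBABBCCBBCBABBCCBBCBACBACBBCBABBCCBACBACBBCBBC…ACBBCBBCBACBACBBCBABBCCBACBACBBCBBCBACBACBBCBABBCCBBCBABBC  (len 729)

365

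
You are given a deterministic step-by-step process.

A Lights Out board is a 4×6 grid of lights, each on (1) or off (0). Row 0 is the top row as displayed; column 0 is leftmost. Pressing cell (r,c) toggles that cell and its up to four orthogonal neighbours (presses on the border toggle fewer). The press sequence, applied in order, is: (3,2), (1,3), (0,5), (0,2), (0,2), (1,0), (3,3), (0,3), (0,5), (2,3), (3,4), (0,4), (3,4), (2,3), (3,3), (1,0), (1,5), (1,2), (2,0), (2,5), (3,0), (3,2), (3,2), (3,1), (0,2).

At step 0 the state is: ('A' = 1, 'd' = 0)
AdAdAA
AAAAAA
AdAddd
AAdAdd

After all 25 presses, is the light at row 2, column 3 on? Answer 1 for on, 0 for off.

step 0: AdAdAA
AAAAAA
AdAddd
AAdAdd
step 1: AdAdAA
AAAAAA
Addddd
AdAddd
step 2: AdAAAA
AAdddA
AddAdd
AdAddd
step 3: AdAAdd
AAdddd
AddAdd
AdAddd
step 4: AAdddd
AAAddd
AddAdd
AdAddd
step 5: AdAAdd
AAdddd
AddAdd
AdAddd
step 6: ddAAdd
dddddd
dddAdd
AdAddd
step 7: ddAAdd
dddddd
dddddd
AddAAd
step 8: ddddAd
dddAdd
dddddd
AddAAd
step 9: dddddA
dddAdA
dddddd
AddAAd
step 10: dddddA
dddddA
ddAAAd
AdddAd
step 11: dddddA
dddddA
ddAAdd
AddAdA
step 12: dddAAd
ddddAA
ddAAdd
AddAdA
step 13: dddAAd
ddddAA
ddAAAd
AdddAd
step 14: dddAAd
dddAAA
dddddd
AddAAd
step 15: dddAAd
dddAAA
dddAdd
AdAddd
step 16: AddAAd
AAdAAA
AddAdd
AdAddd
step 17: AddAAA
AAdAdd
AddAdA
AdAddd
step 18: AdAAAA
AdAddd
AdAAdA
AdAddd
step 19: AdAAAA
ddAddd
dAAAdA
ddAddd
step 20: AdAAAA
ddAddA
dAAAAd
ddAddA
step 21: AdAAAA
ddAddA
AAAAAd
AAAddA
step 22: AdAAAA
ddAddA
AAdAAd
AddAdA
step 23: AdAAAA
ddAddA
AAAAAd
AAAddA
step 24: AdAAAA
ddAddA
AdAAAd
dddddA
step 25: AAddAA
dddddA
AdAAAd
dddddA

1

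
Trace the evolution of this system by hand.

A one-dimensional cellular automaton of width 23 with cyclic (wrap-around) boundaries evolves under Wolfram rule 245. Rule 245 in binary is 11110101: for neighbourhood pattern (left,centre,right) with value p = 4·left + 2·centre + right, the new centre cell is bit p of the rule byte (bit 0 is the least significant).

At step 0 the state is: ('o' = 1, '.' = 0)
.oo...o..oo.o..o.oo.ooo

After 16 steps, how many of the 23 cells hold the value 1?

16

k=0  .oo...o..oo.o..o.oo.ooo
k=1  o.ooo.oo..oooo.oo.oo.oo
k=2  oo.ooo.oo..oooo.oo.oo.o
k=3  ooo.ooo.oo..oooo.oo.oo.
k=4  .ooo.ooo.oo..oooo.oo.oo
k=5  o.ooo.ooo.oo..oooo.oo.o
k=6  oo.ooo.ooo.oo..oooo.oo.
k=7  .oo.ooo.ooo.oo..oooo.oo
k=8  o.oo.ooo.ooo.oo..oooo.o
k=9  oo.oo.ooo.ooo.oo..oooo.
k=10  .oo.oo.ooo.ooo.oo..oooo
k=11  o.oo.oo.ooo.ooo.oo..ooo
k=12  oo.oo.oo.ooo.ooo.oo..oo
k=13  ooo.oo.oo.ooo.ooo.oo..o
k=14  oooo.oo.oo.ooo.ooo.oo..
k=15  .oooo.oo.oo.ooo.ooo.oo.
k=16  ..oooo.oo.oo.ooo.ooo.oo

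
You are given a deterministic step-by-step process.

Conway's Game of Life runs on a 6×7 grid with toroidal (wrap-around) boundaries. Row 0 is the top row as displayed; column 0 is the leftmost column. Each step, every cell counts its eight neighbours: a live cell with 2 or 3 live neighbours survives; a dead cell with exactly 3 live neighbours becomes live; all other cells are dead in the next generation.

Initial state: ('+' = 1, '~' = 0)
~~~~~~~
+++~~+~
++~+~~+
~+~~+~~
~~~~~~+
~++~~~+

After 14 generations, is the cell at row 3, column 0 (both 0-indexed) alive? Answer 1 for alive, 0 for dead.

0) ~~~~~~~
+++~~+~
++~+~~+
~+~~+~~
~~~~~~+
~++~~~+
1) ~~~~~~+
~~+~~~~
~~~++++
~++~~++
~++~~+~
+~~~~~~
2) ~~~~~~~
~~~++~+
++~++~+
~+~~~~~
~~+~~+~
++~~~~+
3) ~~~~~++
~~+++~+
~+~++~+
~+~++++
~~+~~~+
++~~~~+
4) ~++++~~
~~+~~~+
~+~~~~+
~+~~~~+
~~+++~~
~+~~~~~
5) ++~+~~~
~~~~~+~
~++~~++
~+~+~+~
++++~~~
~+~~~~~
6) +++~~~~
~~~~++~
+++~~++
~~~+~+~
+~~++~~
~~~+~~~
7) ~++++~~
~~~+++~
++++~~~
~~~+~+~
~~++~~~
+~~++~~
8) ~+~~~~~
+~~~~+~
~+~~~++
~~~~~~~
~~+~~~~
~~~~~~~
9) ~~~~~~~
++~~~+~
+~~~~++
~~~~~~~
~~~~~~~
~~~~~~~
10) ~~~~~~~
++~~~+~
++~~~+~
~~~~~~+
~~~~~~~
~~~~~~~
11) ~~~~~~~
++~~~~~
~+~~~+~
+~~~~~+
~~~~~~~
~~~~~~~
12) ~~~~~~~
++~~~~~
~+~~~~~
+~~~~~+
~~~~~~~
~~~~~~~
13) ~~~~~~~
++~~~~~
~+~~~~+
+~~~~~~
~~~~~~~
~~~~~~~
14) ~~~~~~~
++~~~~~
~+~~~~+
+~~~~~~
~~~~~~~
~~~~~~~

1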